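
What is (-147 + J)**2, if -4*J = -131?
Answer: 208849/16 ≈ 13053.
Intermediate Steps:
J = 131/4 (J = -1/4*(-131) = 131/4 ≈ 32.750)
(-147 + J)**2 = (-147 + 131/4)**2 = (-457/4)**2 = 208849/16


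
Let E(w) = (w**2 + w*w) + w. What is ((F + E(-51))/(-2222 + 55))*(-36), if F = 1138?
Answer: 226404/2167 ≈ 104.48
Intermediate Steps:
E(w) = w + 2*w**2 (E(w) = (w**2 + w**2) + w = 2*w**2 + w = w + 2*w**2)
((F + E(-51))/(-2222 + 55))*(-36) = ((1138 - 51*(1 + 2*(-51)))/(-2222 + 55))*(-36) = ((1138 - 51*(1 - 102))/(-2167))*(-36) = ((1138 - 51*(-101))*(-1/2167))*(-36) = ((1138 + 5151)*(-1/2167))*(-36) = (6289*(-1/2167))*(-36) = -6289/2167*(-36) = 226404/2167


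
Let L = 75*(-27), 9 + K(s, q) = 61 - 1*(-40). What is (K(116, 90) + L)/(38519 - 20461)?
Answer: -1933/18058 ≈ -0.10704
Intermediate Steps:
K(s, q) = 92 (K(s, q) = -9 + (61 - 1*(-40)) = -9 + (61 + 40) = -9 + 101 = 92)
L = -2025
(K(116, 90) + L)/(38519 - 20461) = (92 - 2025)/(38519 - 20461) = -1933/18058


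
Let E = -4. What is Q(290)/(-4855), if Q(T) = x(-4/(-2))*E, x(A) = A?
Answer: 8/4855 ≈ 0.0016478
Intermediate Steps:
Q(T) = -8 (Q(T) = -4/(-2)*(-4) = -4*(-½)*(-4) = 2*(-4) = -8)
Q(290)/(-4855) = -8/(-4855) = -8*(-1/4855) = 8/4855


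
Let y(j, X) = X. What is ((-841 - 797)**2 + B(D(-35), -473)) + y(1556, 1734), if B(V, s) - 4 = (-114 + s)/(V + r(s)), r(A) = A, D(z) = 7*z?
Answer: 1927674063/718 ≈ 2.6848e+6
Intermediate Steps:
B(V, s) = 4 + (-114 + s)/(V + s)
((-841 - 797)**2 + B(D(-35), -473)) + y(1556, 1734) = ((-841 - 797)**2 + (-114 + 4*(7*(-35)) + 5*(-473))/(7*(-35) - 473)) + 1734 = ((-1638)**2 + (-114 + 4*(-245) - 2365)/(-245 - 473)) + 1734 = (2683044 + (-114 - 980 - 2365)/(-718)) + 1734 = (2683044 - 1/718*(-3459)) + 1734 = (2683044 + 3459/718) + 1734 = 1926429051/718 + 1734 = 1927674063/718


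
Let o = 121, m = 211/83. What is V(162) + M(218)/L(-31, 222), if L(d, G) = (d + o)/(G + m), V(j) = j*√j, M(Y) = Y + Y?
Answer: 4062866/3735 + 1458*√2 ≈ 3149.7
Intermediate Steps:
m = 211/83 (m = 211*(1/83) = 211/83 ≈ 2.5422)
M(Y) = 2*Y
V(j) = j^(3/2)
L(d, G) = (121 + d)/(211/83 + G) (L(d, G) = (d + 121)/(G + 211/83) = (121 + d)/(211/83 + G))
V(162) + M(218)/L(-31, 222) = 162^(3/2) + (2*218)/((83*(121 - 31)/(211 + 83*222))) = 1458*√2 + 436/((83*90/(211 + 18426))) = 1458*√2 + 436/((83*90/18637)) = 1458*√2 + 436/((83*(1/18637)*90)) = 1458*√2 + 436/(7470/18637) = 1458*√2 + 436*(18637/7470) = 1458*√2 + 4062866/3735 = 4062866/3735 + 1458*√2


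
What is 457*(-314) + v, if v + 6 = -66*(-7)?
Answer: -143042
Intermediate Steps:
v = 456 (v = -6 - 66*(-7) = -6 + 462 = 456)
457*(-314) + v = 457*(-314) + 456 = -143498 + 456 = -143042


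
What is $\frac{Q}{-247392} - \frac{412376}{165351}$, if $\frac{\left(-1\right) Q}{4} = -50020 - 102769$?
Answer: $- \frac{16922814929}{3408876216} \approx -4.9643$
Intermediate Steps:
$Q = 611156$ ($Q = - 4 \left(-50020 - 102769\right) = \left(-4\right) \left(-152789\right) = 611156$)
$\frac{Q}{-247392} - \frac{412376}{165351} = \frac{611156}{-247392} - \frac{412376}{165351} = 611156 \left(- \frac{1}{247392}\right) - \frac{412376}{165351} = - \frac{152789}{61848} - \frac{412376}{165351} = - \frac{16922814929}{3408876216}$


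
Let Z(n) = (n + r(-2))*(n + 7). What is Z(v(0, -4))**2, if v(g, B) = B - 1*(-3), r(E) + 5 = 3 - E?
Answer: 36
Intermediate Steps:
r(E) = -2 - E (r(E) = -5 + (3 - E) = -2 - E)
v(g, B) = 3 + B (v(g, B) = B + 3 = 3 + B)
Z(n) = n*(7 + n) (Z(n) = (n + (-2 - 1*(-2)))*(n + 7) = (n + (-2 + 2))*(7 + n) = (n + 0)*(7 + n) = n*(7 + n))
Z(v(0, -4))**2 = ((3 - 4)*(7 + (3 - 4)))**2 = (-(7 - 1))**2 = (-1*6)**2 = (-6)**2 = 36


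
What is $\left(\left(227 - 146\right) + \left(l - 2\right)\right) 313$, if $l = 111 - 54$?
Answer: $42568$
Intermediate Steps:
$l = 57$
$\left(\left(227 - 146\right) + \left(l - 2\right)\right) 313 = \left(\left(227 - 146\right) + \left(57 - 2\right)\right) 313 = \left(\left(227 - 146\right) + 55\right) 313 = \left(81 + 55\right) 313 = 136 \cdot 313 = 42568$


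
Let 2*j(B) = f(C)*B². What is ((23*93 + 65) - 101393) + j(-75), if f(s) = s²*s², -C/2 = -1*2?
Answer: 620811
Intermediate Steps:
C = 4 (C = -(-2)*2 = -2*(-2) = 4)
f(s) = s⁴
j(B) = 128*B² (j(B) = (4⁴*B²)/2 = (256*B²)/2 = 128*B²)
((23*93 + 65) - 101393) + j(-75) = ((23*93 + 65) - 101393) + 128*(-75)² = ((2139 + 65) - 101393) + 128*5625 = (2204 - 101393) + 720000 = -99189 + 720000 = 620811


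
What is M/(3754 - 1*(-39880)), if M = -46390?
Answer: -23195/21817 ≈ -1.0632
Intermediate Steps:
M/(3754 - 1*(-39880)) = -46390/(3754 - 1*(-39880)) = -46390/(3754 + 39880) = -46390/43634 = -46390*1/43634 = -23195/21817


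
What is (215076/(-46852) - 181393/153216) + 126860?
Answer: 11981842338293/94453632 ≈ 1.2685e+5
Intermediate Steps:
(215076/(-46852) - 181393/153216) + 126860 = (215076*(-1/46852) - 181393*1/153216) + 126860 = (-53769/11713 - 9547/8064) + 126860 = -545417227/94453632 + 126860 = 11981842338293/94453632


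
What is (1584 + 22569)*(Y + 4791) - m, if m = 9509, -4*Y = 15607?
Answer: 85874185/4 ≈ 2.1469e+7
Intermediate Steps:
Y = -15607/4 (Y = -¼*15607 = -15607/4 ≈ -3901.8)
(1584 + 22569)*(Y + 4791) - m = (1584 + 22569)*(-15607/4 + 4791) - 1*9509 = 24153*(3557/4) - 9509 = 85912221/4 - 9509 = 85874185/4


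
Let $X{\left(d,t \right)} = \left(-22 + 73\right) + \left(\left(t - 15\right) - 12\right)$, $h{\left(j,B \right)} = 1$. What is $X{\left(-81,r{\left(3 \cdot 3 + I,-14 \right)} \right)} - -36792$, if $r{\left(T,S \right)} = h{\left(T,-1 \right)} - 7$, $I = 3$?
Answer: $36810$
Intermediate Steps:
$r{\left(T,S \right)} = -6$ ($r{\left(T,S \right)} = 1 - 7 = -6$)
$X{\left(d,t \right)} = 24 + t$ ($X{\left(d,t \right)} = 51 + \left(\left(-15 + t\right) - 12\right) = 51 + \left(-27 + t\right) = 24 + t$)
$X{\left(-81,r{\left(3 \cdot 3 + I,-14 \right)} \right)} - -36792 = \left(24 - 6\right) - -36792 = 18 + 36792 = 36810$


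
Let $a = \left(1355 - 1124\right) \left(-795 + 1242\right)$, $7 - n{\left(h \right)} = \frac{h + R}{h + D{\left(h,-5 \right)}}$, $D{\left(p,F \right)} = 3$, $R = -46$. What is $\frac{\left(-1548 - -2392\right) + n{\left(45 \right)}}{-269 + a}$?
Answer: $\frac{40849}{4943424} \approx 0.0082633$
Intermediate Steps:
$n{\left(h \right)} = 7 - \frac{-46 + h}{3 + h}$ ($n{\left(h \right)} = 7 - \frac{h - 46}{h + 3} = 7 - \frac{-46 + h}{3 + h}$)
$a = 103257$ ($a = 231 \cdot 447 = 103257$)
$\frac{\left(-1548 - -2392\right) + n{\left(45 \right)}}{-269 + a} = \frac{\left(-1548 - -2392\right) + \frac{67 + 6 \cdot 45}{3 + 45}}{-269 + 103257} = \frac{\left(-1548 + 2392\right) + \frac{67 + 270}{48}}{102988} = \left(844 + \frac{1}{48} \cdot 337\right) \frac{1}{102988} = \left(844 + \frac{337}{48}\right) \frac{1}{102988} = \frac{40849}{48} \cdot \frac{1}{102988} = \frac{40849}{4943424}$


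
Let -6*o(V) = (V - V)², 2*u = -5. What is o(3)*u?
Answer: 0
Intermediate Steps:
u = -5/2 (u = (½)*(-5) = -5/2 ≈ -2.5000)
o(V) = 0 (o(V) = -(V - V)²/6 = -⅙*0² = -⅙*0 = 0)
o(3)*u = 0*(-5/2) = 0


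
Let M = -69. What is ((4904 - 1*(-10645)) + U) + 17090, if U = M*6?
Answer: 32225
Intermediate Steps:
U = -414 (U = -69*6 = -414)
((4904 - 1*(-10645)) + U) + 17090 = ((4904 - 1*(-10645)) - 414) + 17090 = ((4904 + 10645) - 414) + 17090 = (15549 - 414) + 17090 = 15135 + 17090 = 32225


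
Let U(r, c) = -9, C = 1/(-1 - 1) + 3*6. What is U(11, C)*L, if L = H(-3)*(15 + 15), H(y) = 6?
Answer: -1620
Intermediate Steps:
L = 180 (L = 6*(15 + 15) = 6*30 = 180)
C = 35/2 (C = 1/(-2) + 18 = -1/2 + 18 = 35/2 ≈ 17.500)
U(11, C)*L = -9*180 = -1620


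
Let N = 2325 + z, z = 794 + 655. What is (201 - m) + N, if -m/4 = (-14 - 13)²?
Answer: 6891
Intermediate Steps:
m = -2916 (m = -4*(-14 - 13)² = -4*(-27)² = -4*729 = -2916)
z = 1449
N = 3774 (N = 2325 + 1449 = 3774)
(201 - m) + N = (201 - 1*(-2916)) + 3774 = (201 + 2916) + 3774 = 3117 + 3774 = 6891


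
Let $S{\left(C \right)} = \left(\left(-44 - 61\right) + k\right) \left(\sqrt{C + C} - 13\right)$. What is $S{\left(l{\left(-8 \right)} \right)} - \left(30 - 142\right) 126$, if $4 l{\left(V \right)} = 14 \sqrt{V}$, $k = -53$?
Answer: $16166 - 158 \cdot 2^{\frac{3}{4}} \sqrt{7} \sqrt{i} \approx 15669.0 - 497.12 i$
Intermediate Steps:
$l{\left(V \right)} = \frac{7 \sqrt{V}}{2}$ ($l{\left(V \right)} = \frac{14 \sqrt{V}}{4} = \frac{7 \sqrt{V}}{2}$)
$S{\left(C \right)} = 2054 - 158 \sqrt{2} \sqrt{C}$ ($S{\left(C \right)} = \left(\left(-44 - 61\right) - 53\right) \left(\sqrt{C + C} - 13\right) = \left(-105 - 53\right) \left(\sqrt{2 C} - 13\right) = - 158 \left(\sqrt{2} \sqrt{C} - 13\right) = - 158 \left(-13 + \sqrt{2} \sqrt{C}\right) = 2054 - 158 \sqrt{2} \sqrt{C}$)
$S{\left(l{\left(-8 \right)} \right)} - \left(30 - 142\right) 126 = \left(2054 - 158 \sqrt{2} \sqrt{\frac{7 \sqrt{-8}}{2}}\right) - \left(30 - 142\right) 126 = \left(2054 - 158 \sqrt{2} \sqrt{\frac{7 \cdot 2 i \sqrt{2}}{2}}\right) - \left(-112\right) 126 = \left(2054 - 158 \sqrt{2} \sqrt{7 i \sqrt{2}}\right) - -14112 = \left(2054 - 158 \sqrt{2} \sqrt[4]{2} \sqrt{7} \sqrt{i}\right) + 14112 = \left(2054 - 158 \cdot 2^{\frac{3}{4}} \sqrt{7} \sqrt{i}\right) + 14112 = 16166 - 158 \cdot 2^{\frac{3}{4}} \sqrt{7} \sqrt{i}$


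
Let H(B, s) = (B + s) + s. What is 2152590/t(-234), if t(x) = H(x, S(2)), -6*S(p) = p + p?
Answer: -3228885/353 ≈ -9147.0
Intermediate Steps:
S(p) = -p/3 (S(p) = -(p + p)/6 = -p/3)
H(B, s) = B + 2*s
t(x) = -4/3 + x (t(x) = x + 2*(-⅓*2) = x + 2*(-⅔) = x - 4/3 = -4/3 + x)
2152590/t(-234) = 2152590/(-4/3 - 234) = 2152590/(-706/3) = 2152590*(-3/706) = -3228885/353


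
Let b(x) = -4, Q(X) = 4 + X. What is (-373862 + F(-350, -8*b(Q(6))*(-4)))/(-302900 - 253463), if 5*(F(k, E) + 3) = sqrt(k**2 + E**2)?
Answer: 373865/556363 - 2*sqrt(34721)/2781815 ≈ 0.67185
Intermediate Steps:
F(k, E) = -3 + sqrt(E**2 + k**2)/5 (F(k, E) = -3 + sqrt(k**2 + E**2)/5 = -3 + sqrt(E**2 + k**2)/5)
(-373862 + F(-350, -8*b(Q(6))*(-4)))/(-302900 - 253463) = (-373862 + (-3 + sqrt((-8*(-4)*(-4))**2 + (-350)**2)/5))/(-302900 - 253463) = (-373862 + (-3 + sqrt((32*(-4))**2 + 122500)/5))/(-556363) = (-373862 + (-3 + sqrt((-128)**2 + 122500)/5))*(-1/556363) = (-373862 + (-3 + sqrt(16384 + 122500)/5))*(-1/556363) = (-373862 + (-3 + sqrt(138884)/5))*(-1/556363) = (-373862 + (-3 + (2*sqrt(34721))/5))*(-1/556363) = (-373862 + (-3 + 2*sqrt(34721)/5))*(-1/556363) = (-373865 + 2*sqrt(34721)/5)*(-1/556363) = 373865/556363 - 2*sqrt(34721)/2781815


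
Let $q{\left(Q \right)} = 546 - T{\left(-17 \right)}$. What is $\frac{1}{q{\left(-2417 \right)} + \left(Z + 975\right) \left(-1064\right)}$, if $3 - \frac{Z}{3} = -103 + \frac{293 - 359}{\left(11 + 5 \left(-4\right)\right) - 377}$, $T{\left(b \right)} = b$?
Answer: $- \frac{193}{265306141} \approx -7.2746 \cdot 10^{-7}$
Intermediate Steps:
$Z = \frac{61275}{193}$ ($Z = 9 - 3 \left(-103 + \frac{293 - 359}{\left(11 + 5 \left(-4\right)\right) - 377}\right) = 9 - 3 \left(-103 - \frac{66}{\left(11 - 20\right) - 377}\right) = 9 - 3 \left(-103 - \frac{66}{-9 - 377}\right) = 9 - 3 \left(-103 - \frac{66}{-386}\right) = 9 - 3 \left(-103 - - \frac{33}{193}\right) = 9 - 3 \left(-103 + \frac{33}{193}\right) = 9 - - \frac{59538}{193} = 9 + \frac{59538}{193} = \frac{61275}{193} \approx 317.49$)
$q{\left(Q \right)} = 563$ ($q{\left(Q \right)} = 546 - -17 = 546 + 17 = 563$)
$\frac{1}{q{\left(-2417 \right)} + \left(Z + 975\right) \left(-1064\right)} = \frac{1}{563 + \left(\frac{61275}{193} + 975\right) \left(-1064\right)} = \frac{1}{563 + \frac{249450}{193} \left(-1064\right)} = \frac{1}{563 - \frac{265414800}{193}} = \frac{1}{- \frac{265306141}{193}} = - \frac{193}{265306141}$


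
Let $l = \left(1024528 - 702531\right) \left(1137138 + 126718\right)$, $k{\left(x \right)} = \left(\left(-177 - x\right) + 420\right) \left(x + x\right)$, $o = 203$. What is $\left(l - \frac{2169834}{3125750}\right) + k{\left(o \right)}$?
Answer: $\frac{636024260245167083}{1562875} \approx 4.0696 \cdot 10^{11}$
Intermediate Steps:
$k{\left(x \right)} = 2 x \left(243 - x\right)$ ($k{\left(x \right)} = \left(243 - x\right) 2 x = 2 x \left(243 - x\right)$)
$l = 406957840432$ ($l = 321997 \cdot 1263856 = 406957840432$)
$\left(l - \frac{2169834}{3125750}\right) + k{\left(o \right)} = \left(406957840432 - \frac{2169834}{3125750}\right) + 2 \cdot 203 \left(243 - 203\right) = \left(406957840432 - \frac{1084917}{1562875}\right) + 2 \cdot 203 \left(243 - 203\right) = \left(406957840432 - \frac{1084917}{1562875}\right) + 2 \cdot 203 \cdot 40 = \frac{636024234864077083}{1562875} + 16240 = \frac{636024260245167083}{1562875}$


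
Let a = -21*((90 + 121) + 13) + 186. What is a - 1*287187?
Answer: -291705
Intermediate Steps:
a = -4518 (a = -21*(211 + 13) + 186 = -21*224 + 186 = -4704 + 186 = -4518)
a - 1*287187 = -4518 - 1*287187 = -4518 - 287187 = -291705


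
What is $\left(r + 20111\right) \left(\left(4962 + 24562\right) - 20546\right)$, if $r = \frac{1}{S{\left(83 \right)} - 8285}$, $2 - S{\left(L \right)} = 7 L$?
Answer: $\frac{800226660567}{4432} \approx 1.8056 \cdot 10^{8}$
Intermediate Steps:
$S{\left(L \right)} = 2 - 7 L$
$r = - \frac{1}{8864}$ ($r = \frac{1}{\left(2 - 581\right) - 8285} = \frac{1}{-579 - 8285} = \frac{1}{-8864} = - \frac{1}{8864} \approx -0.00011282$)
$\left(r + 20111\right) \left(\left(4962 + 24562\right) - 20546\right) = \left(- \frac{1}{8864} + 20111\right) \left(\left(4962 + 24562\right) - 20546\right) = \frac{178263903 \left(29524 - 20546\right)}{8864} = \frac{178263903}{8864} \cdot 8978 = \frac{800226660567}{4432}$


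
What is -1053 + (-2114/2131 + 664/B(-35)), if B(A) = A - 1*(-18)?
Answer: -39597953/36227 ≈ -1093.1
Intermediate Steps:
B(A) = 18 + A (B(A) = A + 18 = 18 + A)
-1053 + (-2114/2131 + 664/B(-35)) = -1053 + (-2114/2131 + 664/(18 - 35)) = -1053 + (-2114*1/2131 + 664/(-17)) = -1053 + (-2114/2131 + 664*(-1/17)) = -1053 + (-2114/2131 - 664/17) = -1053 - 1450922/36227 = -39597953/36227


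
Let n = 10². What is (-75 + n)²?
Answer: 625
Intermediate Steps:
n = 100
(-75 + n)² = (-75 + 100)² = 25² = 625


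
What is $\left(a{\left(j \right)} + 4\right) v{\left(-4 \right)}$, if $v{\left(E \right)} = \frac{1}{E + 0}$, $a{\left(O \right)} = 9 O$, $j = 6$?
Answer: $- \frac{29}{2} \approx -14.5$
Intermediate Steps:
$v{\left(E \right)} = \frac{1}{E}$
$\left(a{\left(j \right)} + 4\right) v{\left(-4 \right)} = \frac{9 \cdot 6 + 4}{-4} = \left(54 + 4\right) \left(- \frac{1}{4}\right) = 58 \left(- \frac{1}{4}\right) = - \frac{29}{2}$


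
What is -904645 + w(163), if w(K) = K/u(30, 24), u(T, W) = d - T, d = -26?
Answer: -50660283/56 ≈ -9.0465e+5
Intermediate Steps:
u(T, W) = -26 - T
w(K) = -K/56 (w(K) = K/(-26 - 1*30) = K/(-26 - 30) = K/(-56) = K*(-1/56) = -K/56)
-904645 + w(163) = -904645 - 1/56*163 = -904645 - 163/56 = -50660283/56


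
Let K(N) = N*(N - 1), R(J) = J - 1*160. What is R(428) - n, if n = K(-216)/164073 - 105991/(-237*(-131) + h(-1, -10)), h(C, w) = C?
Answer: 65765535675/242562398 ≈ 271.13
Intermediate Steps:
R(J) = -160 + J (R(J) = J - 160 = -160 + J)
K(N) = N*(-1 + N)
n = -758813011/242562398 (n = -216*(-1 - 216)/164073 - 105991/(-237*(-131) - 1) = -216*(-217)*(1/164073) - 105991/(31047 - 1) = 46872*(1/164073) - 105991/31046 = 2232/7813 - 105991*1/31046 = 2232/7813 - 105991/31046 = -758813011/242562398 ≈ -3.1283)
R(428) - n = (-160 + 428) - 1*(-758813011/242562398) = 268 + 758813011/242562398 = 65765535675/242562398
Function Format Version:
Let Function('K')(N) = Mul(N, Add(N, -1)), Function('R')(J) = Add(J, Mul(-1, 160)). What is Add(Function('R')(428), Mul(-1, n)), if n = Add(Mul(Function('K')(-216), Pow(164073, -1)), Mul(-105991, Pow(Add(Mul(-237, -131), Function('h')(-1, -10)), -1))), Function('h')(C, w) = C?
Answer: Rational(65765535675, 242562398) ≈ 271.13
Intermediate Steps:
Function('R')(J) = Add(-160, J) (Function('R')(J) = Add(J, -160) = Add(-160, J))
Function('K')(N) = Mul(N, Add(-1, N))
n = Rational(-758813011, 242562398) (n = Add(Mul(Mul(-216, Add(-1, -216)), Pow(164073, -1)), Mul(-105991, Pow(Add(Mul(-237, -131), -1), -1))) = Add(Mul(Mul(-216, -217), Rational(1, 164073)), Mul(-105991, Pow(Add(31047, -1), -1))) = Add(Mul(46872, Rational(1, 164073)), Mul(-105991, Pow(31046, -1))) = Add(Rational(2232, 7813), Mul(-105991, Rational(1, 31046))) = Add(Rational(2232, 7813), Rational(-105991, 31046)) = Rational(-758813011, 242562398) ≈ -3.1283)
Add(Function('R')(428), Mul(-1, n)) = Add(Add(-160, 428), Mul(-1, Rational(-758813011, 242562398))) = Add(268, Rational(758813011, 242562398)) = Rational(65765535675, 242562398)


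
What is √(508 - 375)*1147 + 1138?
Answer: 1138 + 1147*√133 ≈ 14366.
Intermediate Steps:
√(508 - 375)*1147 + 1138 = √133*1147 + 1138 = 1147*√133 + 1138 = 1138 + 1147*√133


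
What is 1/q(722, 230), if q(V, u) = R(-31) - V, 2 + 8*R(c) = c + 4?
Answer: -8/5805 ≈ -0.0013781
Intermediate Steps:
R(c) = 1/4 + c/8 (R(c) = -1/4 + (c + 4)/8 = -1/4 + (4 + c)/8 = -1/4 + (1/2 + c/8) = 1/4 + c/8)
q(V, u) = -29/8 - V (q(V, u) = (1/4 + (1/8)*(-31)) - V = (1/4 - 31/8) - V = -29/8 - V)
1/q(722, 230) = 1/(-29/8 - 1*722) = 1/(-29/8 - 722) = 1/(-5805/8) = -8/5805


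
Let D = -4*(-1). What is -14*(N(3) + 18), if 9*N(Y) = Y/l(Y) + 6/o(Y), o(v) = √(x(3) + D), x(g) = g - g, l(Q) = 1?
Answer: -784/3 ≈ -261.33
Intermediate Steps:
D = 4
x(g) = 0
o(v) = 2 (o(v) = √(0 + 4) = √4 = 2)
N(Y) = ⅓ + Y/9 (N(Y) = (Y/1 + 6/2)/9 = (Y*1 + 6*(½))/9 = (Y + 3)/9 = (3 + Y)/9 = ⅓ + Y/9)
-14*(N(3) + 18) = -14*((⅓ + (⅑)*3) + 18) = -14*((⅓ + ⅓) + 18) = -14*(⅔ + 18) = -14*56/3 = -784/3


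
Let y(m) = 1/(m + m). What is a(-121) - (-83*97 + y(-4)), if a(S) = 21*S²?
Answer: 2524097/8 ≈ 3.1551e+5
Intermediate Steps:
y(m) = 1/(2*m)
a(-121) - (-83*97 + y(-4)) = 21*(-121)² - (-83*97 + (½)/(-4)) = 21*14641 - (-8051 + (½)*(-¼)) = 307461 - (-8051 - ⅛) = 307461 - 1*(-64409/8) = 307461 + 64409/8 = 2524097/8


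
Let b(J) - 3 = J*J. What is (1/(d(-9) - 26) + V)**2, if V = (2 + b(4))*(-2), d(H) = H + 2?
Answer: 1923769/1089 ≈ 1766.5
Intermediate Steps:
d(H) = 2 + H
b(J) = 3 + J**2 (b(J) = 3 + J*J = 3 + J**2)
V = -42 (V = (2 + (3 + 4**2))*(-2) = (2 + (3 + 16))*(-2) = (2 + 19)*(-2) = 21*(-2) = -42)
(1/(d(-9) - 26) + V)**2 = (1/((2 - 9) - 26) - 42)**2 = (1/(-7 - 26) - 42)**2 = (1/(-33) - 42)**2 = (-1/33 - 42)**2 = (-1387/33)**2 = 1923769/1089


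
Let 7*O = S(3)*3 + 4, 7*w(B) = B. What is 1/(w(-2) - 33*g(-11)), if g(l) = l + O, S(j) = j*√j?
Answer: 16849/5529022 + 2079*√3/5529022 ≈ 0.0036987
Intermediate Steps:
w(B) = B/7
S(j) = j^(3/2)
O = 4/7 + 9*√3/7 (O = (3^(3/2)*3 + 4)/7 = ((3*√3)*3 + 4)/7 = (9*√3 + 4)/7 = (4 + 9*√3)/7 = 4/7 + 9*√3/7 ≈ 2.7984)
g(l) = 4/7 + l + 9*√3/7 (g(l) = l + (4/7 + 9*√3/7) = 4/7 + l + 9*√3/7)
1/(w(-2) - 33*g(-11)) = 1/((⅐)*(-2) - 33*(4/7 - 11 + 9*√3/7)) = 1/(-2/7 - 33*(-73/7 + 9*√3/7)) = 1/(-2/7 + (2409/7 - 297*√3/7)) = 1/(2407/7 - 297*√3/7)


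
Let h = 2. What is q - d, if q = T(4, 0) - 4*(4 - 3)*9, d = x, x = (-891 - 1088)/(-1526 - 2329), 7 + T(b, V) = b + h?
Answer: -144614/3855 ≈ -37.513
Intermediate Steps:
T(b, V) = -5 + b (T(b, V) = -7 + (b + 2) = -7 + (2 + b) = -5 + b)
x = 1979/3855 (x = -1979/(-3855) = -1979*(-1/3855) = 1979/3855 ≈ 0.51336)
d = 1979/3855 ≈ 0.51336
q = -37 (q = (-5 + 4) - 4*(4 - 3)*9 = -1 - 4*1*9 = -1 - 4*9 = -1 - 36 = -37)
q - d = -37 - 1*1979/3855 = -37 - 1979/3855 = -144614/3855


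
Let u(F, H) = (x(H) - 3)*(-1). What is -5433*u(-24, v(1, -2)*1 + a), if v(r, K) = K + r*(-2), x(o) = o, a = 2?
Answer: -27165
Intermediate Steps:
v(r, K) = K - 2*r
u(F, H) = 3 - H (u(F, H) = (H - 3)*(-1) = (-3 + H)*(-1) = 3 - H)
-5433*u(-24, v(1, -2)*1 + a) = -5433*(3 - ((-2 - 2*1)*1 + 2)) = -5433*(3 - ((-2 - 2)*1 + 2)) = -5433*(3 - (-4*1 + 2)) = -5433*(3 - (-4 + 2)) = -5433*(3 - 1*(-2)) = -5433*(3 + 2) = -5433*5 = -27165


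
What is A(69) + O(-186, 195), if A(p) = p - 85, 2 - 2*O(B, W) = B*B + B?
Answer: -17220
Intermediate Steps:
O(B, W) = 1 - B/2 - B²/2 (O(B, W) = 1 - (B*B + B)/2 = 1 - (B² + B)/2 = 1 - (B + B²)/2 = 1 + (-B/2 - B²/2) = 1 - B/2 - B²/2)
A(p) = -85 + p
A(69) + O(-186, 195) = (-85 + 69) + (1 - ½*(-186) - ½*(-186)²) = -16 + (1 + 93 - ½*34596) = -16 + (1 + 93 - 17298) = -16 - 17204 = -17220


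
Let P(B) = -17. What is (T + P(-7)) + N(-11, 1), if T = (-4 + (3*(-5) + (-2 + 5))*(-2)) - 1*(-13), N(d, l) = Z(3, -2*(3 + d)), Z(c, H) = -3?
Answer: 13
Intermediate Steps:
N(d, l) = -3
T = 33 (T = (-4 + (-15 + 3)*(-2)) + 13 = (-4 - 12*(-2)) + 13 = (-4 + 24) + 13 = 20 + 13 = 33)
(T + P(-7)) + N(-11, 1) = (33 - 17) - 3 = 16 - 3 = 13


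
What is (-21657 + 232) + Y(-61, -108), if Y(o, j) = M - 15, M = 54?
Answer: -21386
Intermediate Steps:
Y(o, j) = 39 (Y(o, j) = 54 - 15 = 39)
(-21657 + 232) + Y(-61, -108) = (-21657 + 232) + 39 = -21425 + 39 = -21386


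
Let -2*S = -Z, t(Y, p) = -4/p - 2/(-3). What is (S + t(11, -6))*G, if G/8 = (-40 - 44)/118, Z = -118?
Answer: 19376/59 ≈ 328.41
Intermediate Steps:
t(Y, p) = ⅔ - 4/p (t(Y, p) = -4/p - 2*(-⅓) = -4/p + ⅔ = ⅔ - 4/p)
S = -59 (S = -(-1)*(-118)/2 = -½*118 = -59)
G = -336/59 (G = 8*((-40 - 44)/118) = 8*(-84*1/118) = 8*(-42/59) = -336/59 ≈ -5.6949)
(S + t(11, -6))*G = (-59 + (⅔ - 4/(-6)))*(-336/59) = (-59 + (⅔ - 4*(-⅙)))*(-336/59) = (-59 + (⅔ + ⅔))*(-336/59) = (-59 + 4/3)*(-336/59) = -173/3*(-336/59) = 19376/59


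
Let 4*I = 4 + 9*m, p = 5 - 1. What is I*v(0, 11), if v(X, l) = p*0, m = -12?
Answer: 0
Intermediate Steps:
p = 4
I = -26 (I = (4 + 9*(-12))/4 = (4 - 108)/4 = (¼)*(-104) = -26)
v(X, l) = 0 (v(X, l) = 4*0 = 0)
I*v(0, 11) = -26*0 = 0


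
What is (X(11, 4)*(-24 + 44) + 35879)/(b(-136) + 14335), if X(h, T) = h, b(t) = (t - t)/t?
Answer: 36099/14335 ≈ 2.5182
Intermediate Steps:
b(t) = 0 (b(t) = 0/t = 0)
(X(11, 4)*(-24 + 44) + 35879)/(b(-136) + 14335) = (11*(-24 + 44) + 35879)/(0 + 14335) = (11*20 + 35879)/14335 = (220 + 35879)*(1/14335) = 36099*(1/14335) = 36099/14335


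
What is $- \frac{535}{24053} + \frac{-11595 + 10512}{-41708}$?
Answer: $\frac{3735619}{1003202524} \approx 0.0037237$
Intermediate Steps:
$- \frac{535}{24053} + \frac{-11595 + 10512}{-41708} = \left(-535\right) \frac{1}{24053} - - \frac{1083}{41708} = - \frac{535}{24053} + \frac{1083}{41708} = \frac{3735619}{1003202524}$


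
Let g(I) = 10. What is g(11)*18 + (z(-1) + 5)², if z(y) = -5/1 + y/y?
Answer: 181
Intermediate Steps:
z(y) = -4 (z(y) = -5*1 + 1 = -5 + 1 = -4)
g(11)*18 + (z(-1) + 5)² = 10*18 + (-4 + 5)² = 180 + 1² = 180 + 1 = 181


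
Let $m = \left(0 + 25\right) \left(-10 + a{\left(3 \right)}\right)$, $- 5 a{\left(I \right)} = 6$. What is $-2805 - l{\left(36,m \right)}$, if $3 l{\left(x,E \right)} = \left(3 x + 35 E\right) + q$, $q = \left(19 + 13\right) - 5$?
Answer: $\frac{1250}{3} \approx 416.67$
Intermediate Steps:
$q = 27$ ($q = 32 - 5 = 27$)
$a{\left(I \right)} = - \frac{6}{5}$ ($a{\left(I \right)} = \left(- \frac{1}{5}\right) 6 = - \frac{6}{5}$)
$m = -280$ ($m = \left(0 + 25\right) \left(-10 - \frac{6}{5}\right) = 25 \left(- \frac{56}{5}\right) = -280$)
$l{\left(x,E \right)} = 9 + x + \frac{35 E}{3}$ ($l{\left(x,E \right)} = \frac{\left(3 x + 35 E\right) + 27}{3} = \frac{27 + 3 x + 35 E}{3} = 9 + x + \frac{35 E}{3}$)
$-2805 - l{\left(36,m \right)} = -2805 - \left(9 + 36 + \frac{35}{3} \left(-280\right)\right) = -2805 - \left(9 + 36 - \frac{9800}{3}\right) = -2805 - - \frac{9665}{3} = -2805 + \frac{9665}{3} = \frac{1250}{3}$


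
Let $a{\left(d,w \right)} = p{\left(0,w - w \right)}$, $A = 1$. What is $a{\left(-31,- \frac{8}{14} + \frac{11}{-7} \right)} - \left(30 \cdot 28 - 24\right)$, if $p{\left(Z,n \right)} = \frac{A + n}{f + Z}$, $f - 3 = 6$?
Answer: $- \frac{7343}{9} \approx -815.89$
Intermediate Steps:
$f = 9$ ($f = 3 + 6 = 9$)
$p{\left(Z,n \right)} = \frac{1 + n}{9 + Z}$
$a{\left(d,w \right)} = \frac{1}{9}$ ($a{\left(d,w \right)} = \frac{1 + \left(w - w\right)}{9 + 0} = \frac{1 + 0}{9} = \frac{1}{9} \cdot 1 = \frac{1}{9}$)
$a{\left(-31,- \frac{8}{14} + \frac{11}{-7} \right)} - \left(30 \cdot 28 - 24\right) = \frac{1}{9} - \left(30 \cdot 28 - 24\right) = \frac{1}{9} - \left(840 - 24\right) = \frac{1}{9} - 816 = - \frac{7343}{9}$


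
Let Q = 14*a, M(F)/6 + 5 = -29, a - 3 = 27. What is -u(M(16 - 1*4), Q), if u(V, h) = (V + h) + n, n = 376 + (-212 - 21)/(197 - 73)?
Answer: -73175/124 ≈ -590.12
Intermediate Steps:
a = 30 (a = 3 + 27 = 30)
M(F) = -204 (M(F) = -30 + 6*(-29) = -30 - 174 = -204)
n = 46391/124 (n = 376 - 233/124 = 46391/124 ≈ 374.12)
Q = 420 (Q = 14*30 = 420)
u(V, h) = 46391/124 + V + h (u(V, h) = (V + h) + 46391/124 = 46391/124 + V + h)
-u(M(16 - 1*4), Q) = -(46391/124 - 204 + 420) = -1*73175/124 = -73175/124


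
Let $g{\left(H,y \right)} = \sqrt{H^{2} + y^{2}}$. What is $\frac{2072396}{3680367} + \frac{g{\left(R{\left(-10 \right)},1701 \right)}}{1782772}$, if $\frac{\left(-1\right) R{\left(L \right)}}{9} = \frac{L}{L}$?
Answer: $\frac{2072396}{3680367} + \frac{9 \sqrt{35722}}{1782772} \approx 0.56405$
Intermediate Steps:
$R{\left(L \right)} = -9$ ($R{\left(L \right)} = - 9 \frac{L}{L} = \left(-9\right) 1 = -9$)
$\frac{2072396}{3680367} + \frac{g{\left(R{\left(-10 \right)},1701 \right)}}{1782772} = \frac{2072396}{3680367} + \frac{\sqrt{\left(-9\right)^{2} + 1701^{2}}}{1782772} = 2072396 \cdot \frac{1}{3680367} + \sqrt{81 + 2893401} \cdot \frac{1}{1782772} = \frac{2072396}{3680367} + \sqrt{2893482} \cdot \frac{1}{1782772} = \frac{2072396}{3680367} + 9 \sqrt{35722} \cdot \frac{1}{1782772} = \frac{2072396}{3680367} + \frac{9 \sqrt{35722}}{1782772}$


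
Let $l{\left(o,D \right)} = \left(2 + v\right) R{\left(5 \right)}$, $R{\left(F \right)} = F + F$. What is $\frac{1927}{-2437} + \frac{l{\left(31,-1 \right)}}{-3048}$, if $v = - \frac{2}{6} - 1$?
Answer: $- \frac{4417307}{5570982} \approx -0.79291$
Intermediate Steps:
$R{\left(F \right)} = 2 F$
$v = - \frac{4}{3}$ ($v = \left(-2\right) \frac{1}{6} - 1 = - \frac{1}{3} - 1 = - \frac{4}{3} \approx -1.3333$)
$l{\left(o,D \right)} = \frac{20}{3}$ ($l{\left(o,D \right)} = \left(2 - \frac{4}{3}\right) 2 \cdot 5 = \frac{2}{3} \cdot 10 = \frac{20}{3}$)
$\frac{1927}{-2437} + \frac{l{\left(31,-1 \right)}}{-3048} = \frac{1927}{-2437} + \frac{20}{3 \left(-3048\right)} = 1927 \left(- \frac{1}{2437}\right) + \frac{20}{3} \left(- \frac{1}{3048}\right) = - \frac{1927}{2437} - \frac{5}{2286} = - \frac{4417307}{5570982}$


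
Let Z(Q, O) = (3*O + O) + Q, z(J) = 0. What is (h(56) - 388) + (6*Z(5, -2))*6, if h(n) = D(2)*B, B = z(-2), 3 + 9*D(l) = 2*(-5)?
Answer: -496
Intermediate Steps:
D(l) = -13/9 (D(l) = -⅓ + (2*(-5))/9 = -⅓ + (⅑)*(-10) = -⅓ - 10/9 = -13/9)
B = 0
h(n) = 0 (h(n) = -13/9*0 = 0)
Z(Q, O) = Q + 4*O (Z(Q, O) = 4*O + Q = Q + 4*O)
(h(56) - 388) + (6*Z(5, -2))*6 = (0 - 388) + (6*(5 + 4*(-2)))*6 = -388 + (6*(5 - 8))*6 = -388 + (6*(-3))*6 = -388 - 18*6 = -388 - 108 = -496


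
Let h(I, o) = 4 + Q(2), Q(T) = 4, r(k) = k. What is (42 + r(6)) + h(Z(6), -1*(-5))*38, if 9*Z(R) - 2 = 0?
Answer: 352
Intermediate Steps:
Z(R) = 2/9 (Z(R) = 2/9 + (1/9)*0 = 2/9 + 0 = 2/9)
h(I, o) = 8 (h(I, o) = 4 + 4 = 8)
(42 + r(6)) + h(Z(6), -1*(-5))*38 = (42 + 6) + 8*38 = 48 + 304 = 352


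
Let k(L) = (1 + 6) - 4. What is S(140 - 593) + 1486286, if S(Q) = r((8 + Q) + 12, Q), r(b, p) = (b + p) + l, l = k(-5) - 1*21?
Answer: 1485382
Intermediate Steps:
k(L) = 3 (k(L) = 7 - 4 = 3)
l = -18 (l = 3 - 1*21 = 3 - 21 = -18)
r(b, p) = -18 + b + p (r(b, p) = (b + p) - 18 = -18 + b + p)
S(Q) = 2 + 2*Q (S(Q) = -18 + ((8 + Q) + 12) + Q = -18 + (20 + Q) + Q = 2 + 2*Q)
S(140 - 593) + 1486286 = (2 + 2*(140 - 593)) + 1486286 = (2 + 2*(-453)) + 1486286 = (2 - 906) + 1486286 = -904 + 1486286 = 1485382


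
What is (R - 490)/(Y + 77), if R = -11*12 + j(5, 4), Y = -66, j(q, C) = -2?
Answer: -624/11 ≈ -56.727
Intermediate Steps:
R = -134 (R = -11*12 - 2 = -132 - 2 = -134)
(R - 490)/(Y + 77) = (-134 - 490)/(-66 + 77) = -624/11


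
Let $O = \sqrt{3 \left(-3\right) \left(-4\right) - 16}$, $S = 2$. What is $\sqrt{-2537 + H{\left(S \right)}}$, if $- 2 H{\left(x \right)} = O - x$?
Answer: $\sqrt{-2536 - \sqrt{5}} \approx 50.381 i$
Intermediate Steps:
$O = 2 \sqrt{5}$ ($O = \sqrt{\left(-9\right) \left(-4\right) - 16} = \sqrt{36 - 16} = \sqrt{20} = 2 \sqrt{5} \approx 4.4721$)
$H{\left(x \right)} = \frac{x}{2} - \sqrt{5}$ ($H{\left(x \right)} = - \frac{2 \sqrt{5} - x}{2} = - \frac{- x + 2 \sqrt{5}}{2} = \frac{x}{2} - \sqrt{5}$)
$\sqrt{-2537 + H{\left(S \right)}} = \sqrt{-2537 + \left(\frac{1}{2} \cdot 2 - \sqrt{5}\right)} = \sqrt{-2537 + \left(1 - \sqrt{5}\right)} = \sqrt{-2536 - \sqrt{5}}$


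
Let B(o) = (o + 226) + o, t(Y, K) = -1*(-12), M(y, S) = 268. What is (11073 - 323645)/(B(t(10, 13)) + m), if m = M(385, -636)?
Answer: -156286/259 ≈ -603.42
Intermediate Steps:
m = 268
t(Y, K) = 12
B(o) = 226 + 2*o (B(o) = (226 + o) + o = 226 + 2*o)
(11073 - 323645)/(B(t(10, 13)) + m) = (11073 - 323645)/((226 + 2*12) + 268) = -312572/((226 + 24) + 268) = -312572/(250 + 268) = -312572/518 = -312572*1/518 = -156286/259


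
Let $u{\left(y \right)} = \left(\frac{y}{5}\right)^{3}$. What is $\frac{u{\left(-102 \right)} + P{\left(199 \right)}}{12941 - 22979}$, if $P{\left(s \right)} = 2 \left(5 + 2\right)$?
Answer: $\frac{529729}{627375} \approx 0.84436$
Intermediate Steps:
$P{\left(s \right)} = 14$ ($P{\left(s \right)} = 2 \cdot 7 = 14$)
$u{\left(y \right)} = \frac{y^{3}}{125}$ ($u{\left(y \right)} = \left(y \frac{1}{5}\right)^{3} = \left(\frac{y}{5}\right)^{3} = \frac{y^{3}}{125}$)
$\frac{u{\left(-102 \right)} + P{\left(199 \right)}}{12941 - 22979} = \frac{\frac{\left(-102\right)^{3}}{125} + 14}{12941 - 22979} = \frac{\frac{1}{125} \left(-1061208\right) + 14}{-10038} = \left(- \frac{1061208}{125} + 14\right) \left(- \frac{1}{10038}\right) = \left(- \frac{1059458}{125}\right) \left(- \frac{1}{10038}\right) = \frac{529729}{627375}$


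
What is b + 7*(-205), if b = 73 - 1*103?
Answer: -1465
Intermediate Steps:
b = -30 (b = 73 - 103 = -30)
b + 7*(-205) = -30 + 7*(-205) = -30 - 1435 = -1465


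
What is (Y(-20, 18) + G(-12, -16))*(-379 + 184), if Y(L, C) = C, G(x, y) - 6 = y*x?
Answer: -42120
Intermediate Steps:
G(x, y) = 6 + x*y (G(x, y) = 6 + y*x = 6 + x*y)
(Y(-20, 18) + G(-12, -16))*(-379 + 184) = (18 + (6 - 12*(-16)))*(-379 + 184) = (18 + (6 + 192))*(-195) = (18 + 198)*(-195) = 216*(-195) = -42120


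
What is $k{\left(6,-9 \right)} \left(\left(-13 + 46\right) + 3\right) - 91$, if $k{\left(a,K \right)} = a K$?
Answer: $-2035$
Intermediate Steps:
$k{\left(a,K \right)} = K a$
$k{\left(6,-9 \right)} \left(\left(-13 + 46\right) + 3\right) - 91 = \left(-9\right) 6 \left(\left(-13 + 46\right) + 3\right) - 91 = - 54 \left(33 + 3\right) - 91 = \left(-54\right) 36 - 91 = -1944 - 91 = -2035$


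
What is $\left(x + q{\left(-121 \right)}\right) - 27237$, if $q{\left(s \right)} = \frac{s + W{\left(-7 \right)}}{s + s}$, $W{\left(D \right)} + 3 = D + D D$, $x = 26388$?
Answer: $- \frac{102688}{121} \approx -848.66$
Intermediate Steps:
$W{\left(D \right)} = -3 + D + D^{2}$ ($W{\left(D \right)} = -3 + \left(D + D D\right) = -3 + \left(D + D^{2}\right) = -3 + D + D^{2}$)
$q{\left(s \right)} = \frac{39 + s}{2 s}$ ($q{\left(s \right)} = \frac{s - \left(10 - 49\right)}{s + s} = \frac{s - -39}{2 s} = \left(s + 39\right) \frac{1}{2 s} = \left(39 + s\right) \frac{1}{2 s} = \frac{39 + s}{2 s}$)
$\left(x + q{\left(-121 \right)}\right) - 27237 = \left(26388 + \frac{39 - 121}{2 \left(-121\right)}\right) - 27237 = \left(26388 + \frac{1}{2} \left(- \frac{1}{121}\right) \left(-82\right)\right) - 27237 = \left(26388 + \frac{41}{121}\right) - 27237 = \frac{3192989}{121} - 27237 = - \frac{102688}{121}$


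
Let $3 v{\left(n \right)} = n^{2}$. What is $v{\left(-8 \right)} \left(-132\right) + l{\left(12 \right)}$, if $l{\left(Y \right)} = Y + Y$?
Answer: $-2792$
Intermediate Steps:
$v{\left(n \right)} = \frac{n^{2}}{3}$
$l{\left(Y \right)} = 2 Y$
$v{\left(-8 \right)} \left(-132\right) + l{\left(12 \right)} = \frac{\left(-8\right)^{2}}{3} \left(-132\right) + 2 \cdot 12 = \frac{1}{3} \cdot 64 \left(-132\right) + 24 = \frac{64}{3} \left(-132\right) + 24 = -2816 + 24 = -2792$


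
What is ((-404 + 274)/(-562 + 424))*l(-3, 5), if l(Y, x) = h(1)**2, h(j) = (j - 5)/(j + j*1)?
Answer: 260/69 ≈ 3.7681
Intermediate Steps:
h(j) = (-5 + j)/(2*j) (h(j) = (-5 + j)/(j + j) = (-5 + j)/((2*j)) = (-5 + j)*(1/(2*j)) = (-5 + j)/(2*j))
l(Y, x) = 4 (l(Y, x) = ((1/2)*(-5 + 1)/1)**2 = ((1/2)*1*(-4))**2 = (-2)**2 = 4)
((-404 + 274)/(-562 + 424))*l(-3, 5) = ((-404 + 274)/(-562 + 424))*4 = -130/(-138)*4 = -130*(-1/138)*4 = (65/69)*4 = 260/69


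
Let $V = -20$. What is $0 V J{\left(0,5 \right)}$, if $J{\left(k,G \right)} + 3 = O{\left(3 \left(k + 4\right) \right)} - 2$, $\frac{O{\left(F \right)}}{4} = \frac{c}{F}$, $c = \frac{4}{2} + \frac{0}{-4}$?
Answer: $0$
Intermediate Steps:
$c = 2$ ($c = 4 \cdot \frac{1}{2} + 0 \left(- \frac{1}{4}\right) = 2 + 0 = 2$)
$O{\left(F \right)} = \frac{8}{F}$ ($O{\left(F \right)} = 4 \frac{2}{F} = \frac{8}{F}$)
$J{\left(k,G \right)} = -5 + \frac{8}{12 + 3 k}$ ($J{\left(k,G \right)} = -3 - \left(2 - \frac{8}{3 \left(k + 4\right)}\right) = -3 - \left(2 - \frac{8}{3 \left(4 + k\right)}\right) = -3 - \left(2 - \frac{8}{12 + 3 k}\right) = -5 + \frac{8}{12 + 3 k}$)
$0 V J{\left(0,5 \right)} = 0 \left(-20\right) \frac{-52 - 0}{3 \left(4 + 0\right)} = 0 \frac{-52 + 0}{3 \cdot 4} = 0 \cdot \frac{1}{3} \cdot \frac{1}{4} \left(-52\right) = 0 \left(- \frac{13}{3}\right) = 0$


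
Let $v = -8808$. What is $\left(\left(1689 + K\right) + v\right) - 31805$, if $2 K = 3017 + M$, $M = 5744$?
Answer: $- \frac{69087}{2} \approx -34544.0$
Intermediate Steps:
$K = \frac{8761}{2}$ ($K = \frac{3017 + 5744}{2} = \frac{1}{2} \cdot 8761 = \frac{8761}{2} \approx 4380.5$)
$\left(\left(1689 + K\right) + v\right) - 31805 = \left(\left(1689 + \frac{8761}{2}\right) - 8808\right) - 31805 = \left(\frac{12139}{2} - 8808\right) - 31805 = - \frac{5477}{2} - 31805 = - \frac{69087}{2}$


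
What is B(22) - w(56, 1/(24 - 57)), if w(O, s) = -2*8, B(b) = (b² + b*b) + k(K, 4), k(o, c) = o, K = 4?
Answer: 988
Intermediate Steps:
B(b) = 4 + 2*b² (B(b) = (b² + b*b) + 4 = (b² + b²) + 4 = 2*b² + 4 = 4 + 2*b²)
w(O, s) = -16
B(22) - w(56, 1/(24 - 57)) = (4 + 2*22²) - 1*(-16) = (4 + 2*484) + 16 = (4 + 968) + 16 = 972 + 16 = 988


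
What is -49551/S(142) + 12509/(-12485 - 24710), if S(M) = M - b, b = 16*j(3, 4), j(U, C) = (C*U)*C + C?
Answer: 122294549/1710970 ≈ 71.477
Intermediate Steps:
j(U, C) = C + U*C² (j(U, C) = U*C² + C = C + U*C²)
b = 832 (b = 16*(4*(1 + 4*3)) = 16*(4*(1 + 12)) = 16*(4*13) = 16*52 = 832)
S(M) = -832 + M (S(M) = M - 1*832 = M - 832 = -832 + M)
-49551/S(142) + 12509/(-12485 - 24710) = -49551/(-832 + 142) + 12509/(-12485 - 24710) = -49551/(-690) + 12509/(-37195) = -49551*(-1/690) + 12509*(-1/37195) = 16517/230 - 12509/37195 = 122294549/1710970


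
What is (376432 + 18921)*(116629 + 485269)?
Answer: 237962179994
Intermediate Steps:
(376432 + 18921)*(116629 + 485269) = 395353*601898 = 237962179994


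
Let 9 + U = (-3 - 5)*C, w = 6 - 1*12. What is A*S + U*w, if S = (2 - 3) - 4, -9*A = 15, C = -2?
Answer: -101/3 ≈ -33.667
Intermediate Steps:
w = -6 (w = 6 - 12 = -6)
A = -5/3 (A = -⅑*15 = -5/3 ≈ -1.6667)
S = -5 (S = -1 - 4 = -5)
U = 7 (U = -9 + (-3 - 5)*(-2) = -9 - 8*(-2) = -9 + 16 = 7)
A*S + U*w = -5/3*(-5) + 7*(-6) = 25/3 - 42 = -101/3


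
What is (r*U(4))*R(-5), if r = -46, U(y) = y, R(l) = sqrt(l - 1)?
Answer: -184*I*sqrt(6) ≈ -450.71*I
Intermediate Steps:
R(l) = sqrt(-1 + l)
(r*U(4))*R(-5) = (-46*4)*sqrt(-1 - 5) = -184*I*sqrt(6)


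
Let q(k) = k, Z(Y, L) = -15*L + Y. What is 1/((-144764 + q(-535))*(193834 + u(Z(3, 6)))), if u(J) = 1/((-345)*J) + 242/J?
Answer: -10005/281775639469093 ≈ -3.5507e-11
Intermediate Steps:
Z(Y, L) = Y - 15*L
u(J) = 83489/(345*J) (u(J) = -1/(345*J) + 242/J = 83489/(345*J))
1/((-144764 + q(-535))*(193834 + u(Z(3, 6)))) = 1/((-144764 - 535)*(193834 + 83489/(345*(3 - 15*6)))) = 1/(-145299*(193834 + 83489/(345*(3 - 90)))) = 1/(-145299*(193834 + (83489/345)/(-87))) = 1/(-145299*(193834 + (83489/345)*(-1/87))) = 1/(-145299*(193834 - 83489/30015)) = 1/(-145299*5817844021/30015) = 1/(-281775639469093/10005) = -10005/281775639469093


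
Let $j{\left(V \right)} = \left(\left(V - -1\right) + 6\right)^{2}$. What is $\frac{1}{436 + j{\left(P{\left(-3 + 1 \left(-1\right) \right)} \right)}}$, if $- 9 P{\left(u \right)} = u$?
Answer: $\frac{81}{39805} \approx 0.0020349$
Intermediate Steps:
$P{\left(u \right)} = - \frac{u}{9}$
$j{\left(V \right)} = \left(7 + V\right)^{2}$ ($j{\left(V \right)} = \left(\left(V + 1\right) + 6\right)^{2} = \left(\left(1 + V\right) + 6\right)^{2} = \left(7 + V\right)^{2}$)
$\frac{1}{436 + j{\left(P{\left(-3 + 1 \left(-1\right) \right)} \right)}} = \frac{1}{436 + \left(7 - \frac{-3 + 1 \left(-1\right)}{9}\right)^{2}} = \frac{1}{436 + \left(7 - \frac{-3 - 1}{9}\right)^{2}} = \frac{1}{436 + \left(7 - - \frac{4}{9}\right)^{2}} = \frac{1}{436 + \left(7 + \frac{4}{9}\right)^{2}} = \frac{1}{436 + \left(\frac{67}{9}\right)^{2}} = \frac{1}{436 + \frac{4489}{81}} = \frac{1}{\frac{39805}{81}} = \frac{81}{39805}$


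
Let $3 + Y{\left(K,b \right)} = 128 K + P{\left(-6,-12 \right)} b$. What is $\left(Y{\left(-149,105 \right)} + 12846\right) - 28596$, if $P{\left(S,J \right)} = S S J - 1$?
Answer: $-80290$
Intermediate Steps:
$P{\left(S,J \right)} = -1 + J S^{2}$ ($P{\left(S,J \right)} = S^{2} J - 1 = J S^{2} - 1 = -1 + J S^{2}$)
$Y{\left(K,b \right)} = -3 - 433 b + 128 K$ ($Y{\left(K,b \right)} = -3 + \left(128 K + \left(-1 - 12 \left(-6\right)^{2}\right) b\right) = -3 + \left(128 K + \left(-1 - 432\right) b\right) = -3 + \left(128 K - 433 b\right) = -3 + \left(- 433 b + 128 K\right) = -3 - 433 b + 128 K$)
$\left(Y{\left(-149,105 \right)} + 12846\right) - 28596 = \left(\left(-3 - 45465 + 128 \left(-149\right)\right) + 12846\right) - 28596 = \left(\left(-3 - 45465 - 19072\right) + 12846\right) - 28596 = \left(-64540 + 12846\right) - 28596 = -51694 - 28596 = -80290$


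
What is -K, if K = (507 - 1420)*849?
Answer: 775137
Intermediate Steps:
K = -775137 (K = -913*849 = -775137)
-K = -1*(-775137) = 775137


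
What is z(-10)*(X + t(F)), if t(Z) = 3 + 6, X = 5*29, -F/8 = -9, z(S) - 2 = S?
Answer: -1232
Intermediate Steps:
z(S) = 2 + S
F = 72 (F = -8*(-9) = 72)
X = 145
t(Z) = 9
z(-10)*(X + t(F)) = (2 - 10)*(145 + 9) = -8*154 = -1232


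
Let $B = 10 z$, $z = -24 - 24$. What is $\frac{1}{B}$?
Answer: $- \frac{1}{480} \approx -0.0020833$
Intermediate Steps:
$z = -48$ ($z = -24 - 24 = -48$)
$B = -480$ ($B = 10 \left(-48\right) = -480$)
$\frac{1}{B} = \frac{1}{-480} = - \frac{1}{480}$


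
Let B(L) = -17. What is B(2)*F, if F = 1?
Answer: -17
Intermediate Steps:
B(2)*F = -17*1 = -17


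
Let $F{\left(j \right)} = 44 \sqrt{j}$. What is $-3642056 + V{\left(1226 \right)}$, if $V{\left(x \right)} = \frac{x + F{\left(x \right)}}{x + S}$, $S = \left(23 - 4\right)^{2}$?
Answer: $- \frac{5779941646}{1587} + \frac{44 \sqrt{1226}}{1587} \approx -3.6421 \cdot 10^{6}$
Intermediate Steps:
$S = 361$ ($S = 19^{2} = 361$)
$V{\left(x \right)} = \frac{x + 44 \sqrt{x}}{361 + x}$ ($V{\left(x \right)} = \frac{x + 44 \sqrt{x}}{x + 361} = \frac{x + 44 \sqrt{x}}{361 + x}$)
$-3642056 + V{\left(1226 \right)} = -3642056 + \frac{1226 + 44 \sqrt{1226}}{361 + 1226} = -3642056 + \frac{1226 + 44 \sqrt{1226}}{1587} = -3642056 + \left(\frac{1226}{1587} + \frac{44 \sqrt{1226}}{1587}\right) = - \frac{5779941646}{1587} + \frac{44 \sqrt{1226}}{1587}$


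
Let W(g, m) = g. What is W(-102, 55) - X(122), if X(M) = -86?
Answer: -16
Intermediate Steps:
W(-102, 55) - X(122) = -102 - 1*(-86) = -102 + 86 = -16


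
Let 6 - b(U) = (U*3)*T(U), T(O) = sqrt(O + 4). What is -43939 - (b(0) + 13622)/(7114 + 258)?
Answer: -80982984/1843 ≈ -43941.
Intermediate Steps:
T(O) = sqrt(4 + O)
b(U) = 6 - 3*U*sqrt(4 + U) (b(U) = 6 - U*3*sqrt(4 + U) = 6 - 3*U*sqrt(4 + U))
-43939 - (b(0) + 13622)/(7114 + 258) = -43939 - ((6 - 3*0*sqrt(4 + 0)) + 13622)/(7114 + 258) = -43939 - ((6 - 3*0*sqrt(4)) + 13622)/7372 = -43939 - ((6 - 3*0*2) + 13622)/7372 = -43939 - ((6 + 0) + 13622)/7372 = -43939 - (6 + 13622)/7372 = -43939 - 13628/7372 = -43939 - 1*3407/1843 = -43939 - 3407/1843 = -80982984/1843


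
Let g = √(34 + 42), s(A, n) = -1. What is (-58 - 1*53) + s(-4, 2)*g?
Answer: -111 - 2*√19 ≈ -119.72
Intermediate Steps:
g = 2*√19 (g = √76 = 2*√19 ≈ 8.7178)
(-58 - 1*53) + s(-4, 2)*g = (-58 - 1*53) - 2*√19 = (-58 - 53) - 2*√19 = -111 - 2*√19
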